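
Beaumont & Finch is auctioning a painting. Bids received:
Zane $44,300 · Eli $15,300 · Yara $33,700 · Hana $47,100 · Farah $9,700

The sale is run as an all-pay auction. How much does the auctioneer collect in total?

All-pay auction: the highest bidder wins the item, but every bidder pays their own bid.
Bids ranked: 47,100 (Hana) > 44,300 (Zane) > 33,700 (Yara) > 15,300 (Eli) > 9,700 (Farah)
Every bidder forfeits their bid regardless of winning.
Revenue = 44,300 + 15,300 + 33,700 + 47,100 + 9,700 = $150,100.

Total revenue: $150,100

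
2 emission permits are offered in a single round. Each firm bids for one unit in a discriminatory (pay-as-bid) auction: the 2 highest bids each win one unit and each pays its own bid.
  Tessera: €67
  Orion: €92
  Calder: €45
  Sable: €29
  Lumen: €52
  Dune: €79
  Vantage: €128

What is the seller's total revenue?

Total revenue: €220

Ordering the bids: 128 (Vantage), 92 (Orion), 79 (Dune), 67 (Tessera), …
Winners (2 units): Vantage, Orion.
Total revenue = 128 + 92 = €220.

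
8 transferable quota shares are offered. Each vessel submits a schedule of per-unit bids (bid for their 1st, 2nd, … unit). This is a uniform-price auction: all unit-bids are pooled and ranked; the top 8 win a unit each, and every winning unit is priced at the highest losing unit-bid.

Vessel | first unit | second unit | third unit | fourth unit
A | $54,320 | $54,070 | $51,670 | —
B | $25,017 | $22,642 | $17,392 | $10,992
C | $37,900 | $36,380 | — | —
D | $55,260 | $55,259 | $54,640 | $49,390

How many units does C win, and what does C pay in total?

C: 1 unit, pays $36,380

Merging the schedules and taking the best 8: 55,260 (D-1), 55,259 (D-2), 54,640 (D-3), 54,320 (A-1), 54,070 (A-2), 51,670 (A-3), 49,390 (D-4), 37,900 (C-1)
First bid not allocated: $36,380.
C wins 1 unit(s) at $36,380 each.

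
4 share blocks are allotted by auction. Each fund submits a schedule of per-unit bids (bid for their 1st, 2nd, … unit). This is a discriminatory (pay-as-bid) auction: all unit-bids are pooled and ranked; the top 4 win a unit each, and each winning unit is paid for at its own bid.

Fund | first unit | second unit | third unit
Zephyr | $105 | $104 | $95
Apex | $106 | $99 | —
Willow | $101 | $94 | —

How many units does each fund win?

Apex 1, Willow 1, Zephyr 2

Pooled unit-bids ranked (top 4): 106 (Apex-1), 105 (Zephyr-1), 104 (Zephyr-2), 101 (Willow-1)
Next rejected bid: $99 (not a price — pay-as-bid).
Allocation: Apex 1, Willow 1, Zephyr 2.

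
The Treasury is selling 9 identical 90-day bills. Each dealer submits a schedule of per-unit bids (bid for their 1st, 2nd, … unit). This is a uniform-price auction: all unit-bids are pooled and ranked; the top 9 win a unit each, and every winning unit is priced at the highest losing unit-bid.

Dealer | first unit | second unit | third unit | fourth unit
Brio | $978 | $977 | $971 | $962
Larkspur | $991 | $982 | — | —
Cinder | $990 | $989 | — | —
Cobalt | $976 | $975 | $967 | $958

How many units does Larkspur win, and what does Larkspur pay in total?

Larkspur: 2 units, pays $1,934

Pooled unit-bids ranked (top 9): 991 (Larkspur-1), 990 (Cinder-1), 989 (Cinder-2), 982 (Larkspur-2), 978 (Brio-1), 977 (Brio-2), 976 (Cobalt-1), 975 (Cobalt-2), 971 (Brio-3)
Highest rejected unit-bid = $967.
Larkspur wins 2 unit(s) at $967 each.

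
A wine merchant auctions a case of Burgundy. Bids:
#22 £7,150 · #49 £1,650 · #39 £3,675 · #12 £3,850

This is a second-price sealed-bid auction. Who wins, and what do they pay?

#22 pays £3,850

Bids in order: 7,150 (#22) > 3,850 (#12) > 3,675 (#39) > 1,650 (#49)
#22 is highest; pays the second-highest bid, £3,850.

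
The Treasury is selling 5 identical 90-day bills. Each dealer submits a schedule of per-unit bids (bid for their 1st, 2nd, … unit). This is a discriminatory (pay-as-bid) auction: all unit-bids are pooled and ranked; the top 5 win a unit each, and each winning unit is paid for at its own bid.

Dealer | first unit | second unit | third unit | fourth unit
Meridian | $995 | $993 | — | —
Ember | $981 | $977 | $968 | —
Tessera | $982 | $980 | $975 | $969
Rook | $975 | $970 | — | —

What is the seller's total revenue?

Merging the schedules and taking the best 5: 995 (Meridian-1), 993 (Meridian-2), 982 (Tessera-1), 981 (Ember-1), 980 (Tessera-2)
Next rejected bid: $977 (not a price — pay-as-bid).
Each winning unit pays its own bid.
Revenue = 995 + 993 + 982 + 981 + 980 = $4,931.

Total revenue: $4,931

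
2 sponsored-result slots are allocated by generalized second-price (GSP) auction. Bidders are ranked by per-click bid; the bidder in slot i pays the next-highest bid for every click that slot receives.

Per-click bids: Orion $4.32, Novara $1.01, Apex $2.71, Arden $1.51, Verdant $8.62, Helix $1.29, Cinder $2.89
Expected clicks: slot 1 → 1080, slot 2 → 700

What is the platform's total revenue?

Total revenue: $6688.60

Per-click bids in order: $8.62 (Verdant) > $4.32 (Orion) > $2.89 (Cinder) > …
Slot 1: Verdant pays $4.32 × 1080 = $4665.60
Slot 2: Orion pays $2.89 × 700 = $2023.00
Total = $6688.60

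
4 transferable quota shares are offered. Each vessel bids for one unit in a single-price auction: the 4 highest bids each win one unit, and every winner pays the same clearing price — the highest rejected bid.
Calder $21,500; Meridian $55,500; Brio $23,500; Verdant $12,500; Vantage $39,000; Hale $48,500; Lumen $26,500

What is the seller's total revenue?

Bids ranked high→low: 55,500 (Meridian), 48,500 (Hale), 39,000 (Vantage), 26,500 (Lumen), 23,500 (Brio), 21,500 (Calder), …
Top 4: Meridian, Hale, Vantage, Lumen.
First losing bid is Brio's $23,500, which sets the uniform price.
Total revenue = 4 × $23,500 = $94,000.

Total revenue: $94,000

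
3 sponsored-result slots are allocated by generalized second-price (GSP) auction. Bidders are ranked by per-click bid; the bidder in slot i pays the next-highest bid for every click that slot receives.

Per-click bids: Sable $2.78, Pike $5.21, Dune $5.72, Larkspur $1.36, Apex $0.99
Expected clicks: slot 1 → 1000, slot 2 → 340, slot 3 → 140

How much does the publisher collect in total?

Total revenue: $6345.60

Per-click bids in order: $5.72 (Dune) > $5.21 (Pike) > $2.78 (Sable) > $1.36 (Larkspur) > …
Slot 1: Dune pays $5.21 × 1000 = $5210.00
Slot 2: Pike pays $2.78 × 340 = $945.20
Slot 3: Sable pays $1.36 × 140 = $190.40
Total = $6345.60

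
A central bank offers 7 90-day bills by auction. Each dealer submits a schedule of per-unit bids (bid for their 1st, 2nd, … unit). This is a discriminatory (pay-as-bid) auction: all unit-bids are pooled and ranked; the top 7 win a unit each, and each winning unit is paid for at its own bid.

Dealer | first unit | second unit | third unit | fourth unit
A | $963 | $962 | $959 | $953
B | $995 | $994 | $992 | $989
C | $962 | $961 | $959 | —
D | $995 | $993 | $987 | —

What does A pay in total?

A pays $0

Pooled unit-bids ranked (top 7): 995 (B-1), 995 (D-1), 994 (B-2), 993 (D-2), 992 (B-3), 989 (B-4), 987 (D-3)
Next rejected bid: $963 (not a price — pay-as-bid).
A wins no units.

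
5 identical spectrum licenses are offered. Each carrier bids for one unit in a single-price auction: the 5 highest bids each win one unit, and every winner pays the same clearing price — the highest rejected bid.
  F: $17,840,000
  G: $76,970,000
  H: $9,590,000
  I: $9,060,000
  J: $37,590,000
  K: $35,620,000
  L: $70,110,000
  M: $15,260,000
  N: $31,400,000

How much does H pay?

H pays $0

Bids ranked high→low: 76,970,000 (G), 70,110,000 (L), 37,590,000 (J), 35,620,000 (K), 31,400,000 (N), 17,840,000 (F), 15,260,000 (M), …
Winners (5 units): G, L, J, K, N.
Highest unsuccessful bid: $17,840,000 → clearing price.
H does not win → pays $0.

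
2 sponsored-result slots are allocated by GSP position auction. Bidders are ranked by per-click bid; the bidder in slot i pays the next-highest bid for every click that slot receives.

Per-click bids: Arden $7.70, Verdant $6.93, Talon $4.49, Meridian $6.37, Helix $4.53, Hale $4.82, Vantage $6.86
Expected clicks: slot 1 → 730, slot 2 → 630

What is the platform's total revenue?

Total revenue: $9380.70

Ranked by bid: $7.70 (Arden) > $6.93 (Verdant) > $6.86 (Vantage) > …
Slot 1: Arden pays $6.93 × 730 = $5058.90
Slot 2: Verdant pays $6.86 × 630 = $4321.80
Total = $9380.70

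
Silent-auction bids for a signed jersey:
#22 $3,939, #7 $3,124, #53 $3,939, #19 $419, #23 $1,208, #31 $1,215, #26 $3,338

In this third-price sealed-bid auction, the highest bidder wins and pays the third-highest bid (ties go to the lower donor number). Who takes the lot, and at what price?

Bids ranked: 3,939 (#22) > 3,939 (#53) > 3,338 (#26) > 3,124 (#7) > 1,215 (#31) > 1,208 (#23) > …
Tie at $3,939 → #22 wins by tie-break.
#22 wins; payment is bid #3 in the ranking = $3,338.

#22 pays $3,338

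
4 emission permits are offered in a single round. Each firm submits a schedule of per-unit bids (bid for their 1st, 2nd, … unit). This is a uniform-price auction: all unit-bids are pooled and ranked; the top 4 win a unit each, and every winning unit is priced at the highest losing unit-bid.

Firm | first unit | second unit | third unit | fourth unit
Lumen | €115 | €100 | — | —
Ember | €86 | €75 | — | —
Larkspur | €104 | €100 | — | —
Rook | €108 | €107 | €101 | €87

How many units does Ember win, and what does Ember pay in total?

Ember: 0 units, pays €0

Merging the schedules and taking the best 4: 115 (Lumen-1), 108 (Rook-1), 107 (Rook-2), 104 (Larkspur-1)
The (k+1)-th unit-bid is €101.
Ember wins 0 unit(s) at €101 each.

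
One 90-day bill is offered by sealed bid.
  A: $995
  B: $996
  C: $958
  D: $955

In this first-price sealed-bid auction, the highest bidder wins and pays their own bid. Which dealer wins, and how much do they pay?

B pays $996

Rule: the highest bidder wins and pays their own bid.
Sorting bids: 996 (B) > 995 (A) > 958 (C) > 955 (D)
First-price: B pays what they bid, $996.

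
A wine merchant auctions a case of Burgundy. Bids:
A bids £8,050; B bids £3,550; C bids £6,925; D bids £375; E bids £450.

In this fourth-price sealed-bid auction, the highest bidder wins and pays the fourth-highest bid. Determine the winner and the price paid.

A pays £450

Sorting bids: 8,050 (A) > 6,925 (C) > 3,550 (B) > 450 (E) > 375 (D)
A wins; payment is bid #4 in the ranking = £450.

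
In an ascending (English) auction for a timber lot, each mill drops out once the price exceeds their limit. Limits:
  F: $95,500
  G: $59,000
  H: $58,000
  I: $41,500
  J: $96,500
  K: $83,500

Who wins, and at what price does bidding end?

J wins at $95,500

Limits ranked: 96,500 (J) > 95,500 (F) > 83,500 (K) > 59,000 (G) > 58,000 (H) > 41,500 (I)
Once the price passes $95,500, only J is left; the hammer falls at F's limit of $95,500.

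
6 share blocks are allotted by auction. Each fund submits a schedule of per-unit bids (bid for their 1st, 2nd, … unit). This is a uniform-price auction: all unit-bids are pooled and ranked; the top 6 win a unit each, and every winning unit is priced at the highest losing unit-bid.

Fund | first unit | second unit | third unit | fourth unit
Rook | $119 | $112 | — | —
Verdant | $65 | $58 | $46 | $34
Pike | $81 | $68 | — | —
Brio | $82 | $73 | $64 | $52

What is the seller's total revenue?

Merging the schedules and taking the best 6: 119 (Rook-1), 112 (Rook-2), 82 (Brio-1), 81 (Pike-1), 73 (Brio-2), 68 (Pike-2)
Highest rejected unit-bid = $65.
Allocation: Brio 2, Pike 2, Rook 2. Every unit priced at $65.
Revenue = 6 × 65 = $390.

Total revenue: $390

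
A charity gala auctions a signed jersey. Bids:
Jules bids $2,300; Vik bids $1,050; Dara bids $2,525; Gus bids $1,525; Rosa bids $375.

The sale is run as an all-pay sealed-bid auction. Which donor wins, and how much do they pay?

Dara pays $2,525

Bids ranked: 2,525 (Dara) > 2,300 (Jules) > 1,525 (Gus) > 1,050 (Vik) > 375 (Rosa)
Dara wins with the top bid; all bids are sunk regardless.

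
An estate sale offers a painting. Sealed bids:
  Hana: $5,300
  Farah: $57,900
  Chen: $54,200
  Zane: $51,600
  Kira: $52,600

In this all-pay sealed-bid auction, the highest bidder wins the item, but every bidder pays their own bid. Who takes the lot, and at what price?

Farah pays $57,900

Bids in order: 57,900 (Farah) > 54,200 (Chen) > 52,600 (Kira) > 51,600 (Zane) > 5,300 (Hana)
Farah wins with the top bid; all bids are sunk regardless.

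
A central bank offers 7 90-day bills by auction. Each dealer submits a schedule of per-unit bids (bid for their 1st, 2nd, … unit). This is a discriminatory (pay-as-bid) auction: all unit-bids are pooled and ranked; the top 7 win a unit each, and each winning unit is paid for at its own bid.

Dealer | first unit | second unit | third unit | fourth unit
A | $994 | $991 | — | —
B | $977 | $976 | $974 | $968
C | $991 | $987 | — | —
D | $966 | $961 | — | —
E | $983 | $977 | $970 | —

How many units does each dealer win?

A 2, B 1, C 2, E 2

All unit-bids, highest first — top 7: 994 (A-1), 991 (A-2), 991 (C-1), 987 (C-2), 983 (E-1), 977 (B-1), 977 (E-2)
Next rejected bid: $976 (not a price — pay-as-bid).
Allocation: A 2, B 1, C 2, E 2.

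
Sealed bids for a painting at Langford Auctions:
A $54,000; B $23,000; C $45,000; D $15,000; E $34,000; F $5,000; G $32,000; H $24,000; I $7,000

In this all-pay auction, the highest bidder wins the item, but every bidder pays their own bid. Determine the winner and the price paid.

All-pay auction: the highest bidder wins the item, but every bidder pays their own bid.
Sorting bids: 54,000 (A) > 45,000 (C) > 34,000 (E) > 32,000 (G) > 24,000 (H) > 23,000 (B) > …
A wins with the top bid; all bids are sunk regardless.

A pays $54,000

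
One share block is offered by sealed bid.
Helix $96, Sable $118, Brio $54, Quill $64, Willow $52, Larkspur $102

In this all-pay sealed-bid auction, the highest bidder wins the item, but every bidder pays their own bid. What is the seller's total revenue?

Bids in order: 118 (Sable) > 102 (Larkspur) > 96 (Helix) > 64 (Quill) > 54 (Brio) > 52 (Willow)
Every bidder forfeits their bid regardless of winning.
Revenue = 96 + 118 + 54 + 64 + 52 + 102 = $486.

Total revenue: $486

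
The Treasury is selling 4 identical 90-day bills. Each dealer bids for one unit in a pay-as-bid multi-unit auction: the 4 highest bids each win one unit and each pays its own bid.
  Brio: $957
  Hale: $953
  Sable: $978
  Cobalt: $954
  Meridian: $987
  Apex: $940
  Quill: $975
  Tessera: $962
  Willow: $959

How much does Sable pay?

Sorting: 987 (Meridian), 978 (Sable), 975 (Quill), 962 (Tessera), 959 (Willow), 957 (Brio), …
Winners (4 units): Meridian, Sable, Quill, Tessera.
Sable wins → own bid $978.

Sable pays $978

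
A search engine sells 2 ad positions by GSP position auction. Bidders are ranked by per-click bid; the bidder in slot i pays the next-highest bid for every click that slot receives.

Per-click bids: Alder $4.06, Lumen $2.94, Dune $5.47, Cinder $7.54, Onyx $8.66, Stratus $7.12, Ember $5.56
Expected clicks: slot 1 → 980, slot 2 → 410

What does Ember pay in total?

Per-click bids in order: $8.66 (Onyx) > $7.54 (Cinder) > $7.12 (Stratus) > …
Ember ranks below slot 2 → no slot, pays nothing.

Ember pays $0.00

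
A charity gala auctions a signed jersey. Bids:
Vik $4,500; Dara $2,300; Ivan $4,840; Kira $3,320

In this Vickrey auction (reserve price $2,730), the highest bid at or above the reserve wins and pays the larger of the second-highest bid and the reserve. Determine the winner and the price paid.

Vickrey auction (reserve price $2,730): the highest bid at or above the reserve wins and pays the larger of the second-highest bid and the reserve.
Bids ranked: 4,840 (Ivan) > 4,500 (Vik) > 3,320 (Kira) > 2,300 (Dara)
Highest eligible bid: Ivan at $4,840.
Second-highest bid $4,500 exceeds the reserve $2,730 → payment $4,500.

Ivan pays $4,500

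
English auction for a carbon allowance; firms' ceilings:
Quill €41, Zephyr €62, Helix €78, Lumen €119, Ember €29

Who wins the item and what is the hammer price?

Open ascending-bid auction: the price rises until one bidder remains; the winner pays the price at which the last rival dropped out.
Limits ranked: 119 (Lumen) > 78 (Helix) > 62 (Zephyr) > 41 (Quill) > 29 (Ember)
Bidding ends when Helix exits at €78; Lumen takes it.

Lumen wins at €78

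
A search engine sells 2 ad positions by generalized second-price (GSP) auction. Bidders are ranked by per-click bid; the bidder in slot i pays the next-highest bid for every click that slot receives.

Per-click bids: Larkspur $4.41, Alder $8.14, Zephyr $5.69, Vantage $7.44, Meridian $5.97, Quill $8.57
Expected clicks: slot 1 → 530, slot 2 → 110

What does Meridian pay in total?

Meridian pays $0.00

Sorting advertisers: $8.57 (Quill) > $8.14 (Alder) > $7.44 (Vantage) > …
Meridian ranks below slot 2 → no slot, pays nothing.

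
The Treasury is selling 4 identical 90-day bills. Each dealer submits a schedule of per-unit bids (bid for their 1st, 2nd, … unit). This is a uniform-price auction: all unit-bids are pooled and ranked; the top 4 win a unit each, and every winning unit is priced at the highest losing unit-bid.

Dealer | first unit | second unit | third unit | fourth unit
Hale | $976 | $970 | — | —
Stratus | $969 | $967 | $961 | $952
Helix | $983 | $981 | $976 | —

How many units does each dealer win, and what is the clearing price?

Hale 1, Helix 3; clearing price $970

Pooled unit-bids ranked (top 4): 983 (Helix-1), 981 (Helix-2), 976 (Hale-1), 976 (Helix-3)
Highest rejected unit-bid = $970.
Allocation: Hale 1, Helix 3.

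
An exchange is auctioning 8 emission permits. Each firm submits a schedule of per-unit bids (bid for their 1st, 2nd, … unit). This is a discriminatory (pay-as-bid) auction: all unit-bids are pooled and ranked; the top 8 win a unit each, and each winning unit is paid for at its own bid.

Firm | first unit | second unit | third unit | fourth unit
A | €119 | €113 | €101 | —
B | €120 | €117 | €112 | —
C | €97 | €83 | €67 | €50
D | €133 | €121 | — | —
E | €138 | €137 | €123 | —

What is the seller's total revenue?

Total revenue: €1,008

All unit-bids, highest first — top 8: 138 (E-1), 137 (E-2), 133 (D-1), 123 (E-3), 121 (D-2), 120 (B-1), 119 (A-1), 117 (B-2)
Next rejected bid: €113 (not a price — pay-as-bid).
Each winning unit pays its own bid.
Revenue = 138 + 137 + 133 + 123 + 121 + 120 + 119 + 117 = €1,008.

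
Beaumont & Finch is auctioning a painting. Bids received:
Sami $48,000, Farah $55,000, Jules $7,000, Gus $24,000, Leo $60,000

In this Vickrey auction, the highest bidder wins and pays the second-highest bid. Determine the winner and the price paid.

Bids in order: 60,000 (Leo) > 55,000 (Farah) > 48,000 (Sami) > 24,000 (Gus) > 7,000 (Jules)
Second-price: Leo pays Farah's bid of $55,000.

Leo pays $55,000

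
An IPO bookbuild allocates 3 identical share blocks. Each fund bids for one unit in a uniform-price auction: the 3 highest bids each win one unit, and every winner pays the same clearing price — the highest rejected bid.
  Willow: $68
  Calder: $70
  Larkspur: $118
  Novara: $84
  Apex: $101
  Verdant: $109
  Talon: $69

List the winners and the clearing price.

Bids ranked high→low: 118 (Larkspur), 109 (Verdant), 101 (Apex), 84 (Novara), 70 (Calder), …
Winners (3 units): Larkspur, Verdant, Apex.
Clearing price = highest rejected bid = $84.

Larkspur, Verdant, Apex; each pays $84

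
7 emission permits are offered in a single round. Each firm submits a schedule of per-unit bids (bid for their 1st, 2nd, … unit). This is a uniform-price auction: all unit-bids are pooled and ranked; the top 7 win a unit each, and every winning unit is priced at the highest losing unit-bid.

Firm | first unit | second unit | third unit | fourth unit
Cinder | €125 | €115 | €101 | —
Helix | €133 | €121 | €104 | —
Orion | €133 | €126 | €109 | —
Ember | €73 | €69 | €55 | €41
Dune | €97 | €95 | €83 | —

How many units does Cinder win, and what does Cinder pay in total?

Cinder: 2 units, pays €208

Pooled unit-bids ranked (top 7): 133 (Helix-1), 133 (Orion-1), 126 (Orion-2), 125 (Cinder-1), 121 (Helix-2), 115 (Cinder-2), 109 (Orion-3)
Highest rejected unit-bid = €104.
Cinder wins 2 unit(s) at €104 each.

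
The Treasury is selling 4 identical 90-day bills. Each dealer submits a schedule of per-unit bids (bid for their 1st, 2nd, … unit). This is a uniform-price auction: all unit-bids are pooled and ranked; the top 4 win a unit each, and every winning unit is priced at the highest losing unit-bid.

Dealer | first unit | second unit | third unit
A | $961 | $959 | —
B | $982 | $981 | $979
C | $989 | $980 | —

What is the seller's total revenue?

Merging the schedules and taking the best 4: 989 (C-1), 982 (B-1), 981 (B-2), 980 (C-2)
First bid not allocated: $979.
Allocation: B 2, C 2. Every unit priced at $979.
Revenue = 4 × 979 = $3,916.

Total revenue: $3,916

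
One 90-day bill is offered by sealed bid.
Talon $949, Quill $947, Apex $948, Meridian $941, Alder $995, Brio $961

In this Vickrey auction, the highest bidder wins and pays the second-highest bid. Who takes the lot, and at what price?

Sorting bids: 995 (Alder) > 961 (Brio) > 949 (Talon) > 948 (Apex) > 947 (Quill) > 941 (Meridian)
Second-price: Alder pays Brio's bid of $961.

Alder pays $961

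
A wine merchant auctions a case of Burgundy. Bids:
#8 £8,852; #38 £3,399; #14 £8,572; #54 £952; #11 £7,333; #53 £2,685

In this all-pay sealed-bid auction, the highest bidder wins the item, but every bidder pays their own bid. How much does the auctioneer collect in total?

Bids in order: 8,852 (#8) > 8,572 (#14) > 7,333 (#11) > 3,399 (#38) > 2,685 (#53) > 952 (#54)
Every bidder forfeits their bid regardless of winning.
Revenue = 8,852 + 3,399 + 8,572 + 952 + 7,333 + 2,685 = £31,793.

Total revenue: £31,793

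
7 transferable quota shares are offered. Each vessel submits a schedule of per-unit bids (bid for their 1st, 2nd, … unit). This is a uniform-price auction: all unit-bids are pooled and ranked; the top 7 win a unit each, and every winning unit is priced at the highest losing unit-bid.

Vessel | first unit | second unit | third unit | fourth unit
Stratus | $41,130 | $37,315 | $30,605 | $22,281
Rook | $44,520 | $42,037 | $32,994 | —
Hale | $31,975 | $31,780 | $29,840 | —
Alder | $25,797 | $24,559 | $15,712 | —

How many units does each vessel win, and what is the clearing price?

Pooled unit-bids ranked (top 7): 44,520 (Rook-1), 42,037 (Rook-2), 41,130 (Stratus-1), 37,315 (Stratus-2), 32,994 (Rook-3), 31,975 (Hale-1), 31,780 (Hale-2)
Highest rejected unit-bid = $30,605.
Allocation: Hale 2, Rook 3, Stratus 2.

Hale 2, Rook 3, Stratus 2; clearing price $30,605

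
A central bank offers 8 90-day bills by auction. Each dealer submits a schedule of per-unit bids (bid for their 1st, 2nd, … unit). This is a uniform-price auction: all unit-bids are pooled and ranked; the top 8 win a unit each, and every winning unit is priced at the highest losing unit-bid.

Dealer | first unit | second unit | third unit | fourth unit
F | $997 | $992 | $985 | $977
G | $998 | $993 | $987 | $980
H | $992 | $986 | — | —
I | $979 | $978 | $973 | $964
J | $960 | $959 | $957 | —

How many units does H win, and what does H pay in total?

H: 2 units, pays $1,960

All unit-bids, highest first — top 8: 998 (G-1), 997 (F-1), 993 (G-2), 992 (F-2), 992 (H-1), 987 (G-3), 986 (H-2), 985 (F-3)
The (k+1)-th unit-bid is $980.
H wins 2 unit(s) at $980 each.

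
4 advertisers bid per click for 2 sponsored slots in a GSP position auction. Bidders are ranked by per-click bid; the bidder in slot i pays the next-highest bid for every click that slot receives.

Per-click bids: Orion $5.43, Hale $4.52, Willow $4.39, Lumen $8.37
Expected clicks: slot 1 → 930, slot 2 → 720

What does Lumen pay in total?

Lumen pays $5049.90

Ranked by bid: $8.37 (Lumen) > $5.43 (Orion) > $4.52 (Hale) > …
Lumen holds slot 1 → pays next bid $5.43 × 930 clicks = $5049.90.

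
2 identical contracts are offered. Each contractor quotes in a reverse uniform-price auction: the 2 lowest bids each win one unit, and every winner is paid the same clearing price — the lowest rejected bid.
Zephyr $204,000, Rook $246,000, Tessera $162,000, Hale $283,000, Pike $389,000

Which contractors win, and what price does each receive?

Ordering the bids: 162,000 (Tessera), 204,000 (Zephyr), 246,000 (Rook), 283,000 (Hale), …
Lowest 2: Tessera, Zephyr.
First losing bid is Rook's $246,000, which sets the uniform price.

Tessera, Zephyr; each is paid $246,000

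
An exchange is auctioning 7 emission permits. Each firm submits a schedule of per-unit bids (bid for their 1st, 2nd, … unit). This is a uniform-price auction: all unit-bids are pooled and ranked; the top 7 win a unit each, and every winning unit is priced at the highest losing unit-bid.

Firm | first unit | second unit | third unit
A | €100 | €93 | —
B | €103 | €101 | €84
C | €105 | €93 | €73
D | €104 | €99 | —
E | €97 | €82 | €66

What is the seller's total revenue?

Pooled unit-bids ranked (top 7): 105 (C-1), 104 (D-1), 103 (B-1), 101 (B-2), 100 (A-1), 99 (D-2), 97 (E-1)
Highest rejected unit-bid = €93.
Allocation: A 1, B 2, C 1, D 2, E 1. Every unit priced at €93.
Revenue = 7 × 93 = €651.

Total revenue: €651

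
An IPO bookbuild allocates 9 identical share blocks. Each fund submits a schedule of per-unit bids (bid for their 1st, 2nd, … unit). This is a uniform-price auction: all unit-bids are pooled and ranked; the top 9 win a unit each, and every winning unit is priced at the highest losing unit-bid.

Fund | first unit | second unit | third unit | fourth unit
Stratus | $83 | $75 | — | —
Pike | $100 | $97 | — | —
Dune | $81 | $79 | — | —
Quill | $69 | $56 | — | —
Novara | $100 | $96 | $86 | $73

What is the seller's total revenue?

Pooled unit-bids ranked (top 9): 100 (Pike-1), 100 (Novara-1), 97 (Pike-2), 96 (Novara-2), 86 (Novara-3), 83 (Stratus-1), 81 (Dune-1), 79 (Dune-2), 75 (Stratus-2)
First bid not allocated: $73.
Allocation: Dune 2, Novara 3, Pike 2, Stratus 2. Every unit priced at $73.
Revenue = 9 × 73 = $657.

Total revenue: $657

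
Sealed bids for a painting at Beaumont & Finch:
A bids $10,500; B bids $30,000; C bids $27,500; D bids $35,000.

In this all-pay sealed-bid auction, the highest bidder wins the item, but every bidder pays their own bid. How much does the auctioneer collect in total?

Total revenue: $103,000

Bids in order: 35,000 (D) > 30,000 (B) > 27,500 (C) > 10,500 (A)
Every bidder forfeits their bid regardless of winning.
Revenue = 10,500 + 30,000 + 27,500 + 35,000 = $103,000.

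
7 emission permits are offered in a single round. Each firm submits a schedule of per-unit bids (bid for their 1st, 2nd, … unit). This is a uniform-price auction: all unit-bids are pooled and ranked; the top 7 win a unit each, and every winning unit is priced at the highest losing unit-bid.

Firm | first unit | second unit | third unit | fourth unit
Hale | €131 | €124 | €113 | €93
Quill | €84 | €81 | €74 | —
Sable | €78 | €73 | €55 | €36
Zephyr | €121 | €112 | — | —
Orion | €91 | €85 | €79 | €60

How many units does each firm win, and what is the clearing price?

All unit-bids, highest first — top 7: 131 (Hale-1), 124 (Hale-2), 121 (Zephyr-1), 113 (Hale-3), 112 (Zephyr-2), 93 (Hale-4), 91 (Orion-1)
First bid not allocated: €85.
Allocation: Hale 4, Orion 1, Zephyr 2.

Hale 4, Orion 1, Zephyr 2; clearing price €85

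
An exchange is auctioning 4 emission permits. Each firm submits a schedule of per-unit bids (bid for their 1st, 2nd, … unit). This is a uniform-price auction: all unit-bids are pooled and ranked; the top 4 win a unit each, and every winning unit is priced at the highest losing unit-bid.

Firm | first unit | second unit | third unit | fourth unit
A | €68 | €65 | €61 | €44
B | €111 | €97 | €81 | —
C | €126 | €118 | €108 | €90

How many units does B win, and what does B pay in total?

B: 1 unit, pays €97

All unit-bids, highest first — top 4: 126 (C-1), 118 (C-2), 111 (B-1), 108 (C-3)
The (k+1)-th unit-bid is €97.
B wins 1 unit(s) at €97 each.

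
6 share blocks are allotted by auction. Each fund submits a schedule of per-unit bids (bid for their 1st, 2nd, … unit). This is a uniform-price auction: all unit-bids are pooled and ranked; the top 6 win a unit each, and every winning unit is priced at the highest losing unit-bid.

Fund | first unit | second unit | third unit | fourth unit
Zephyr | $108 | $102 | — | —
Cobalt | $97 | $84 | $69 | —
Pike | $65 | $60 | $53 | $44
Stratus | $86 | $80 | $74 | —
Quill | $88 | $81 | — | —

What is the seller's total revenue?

All unit-bids, highest first — top 6: 108 (Zephyr-1), 102 (Zephyr-2), 97 (Cobalt-1), 88 (Quill-1), 86 (Stratus-1), 84 (Cobalt-2)
The (k+1)-th unit-bid is $81.
Allocation: Cobalt 2, Quill 1, Stratus 1, Zephyr 2. Every unit priced at $81.
Revenue = 6 × 81 = $486.

Total revenue: $486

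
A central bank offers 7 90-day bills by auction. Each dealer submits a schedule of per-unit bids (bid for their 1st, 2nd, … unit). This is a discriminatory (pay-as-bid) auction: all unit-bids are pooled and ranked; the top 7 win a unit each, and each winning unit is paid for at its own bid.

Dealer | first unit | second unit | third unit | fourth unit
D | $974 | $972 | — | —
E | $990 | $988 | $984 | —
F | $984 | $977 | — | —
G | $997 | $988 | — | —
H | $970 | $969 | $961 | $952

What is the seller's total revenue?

Total revenue: $6,908

Pooled unit-bids ranked (top 7): 997 (G-1), 990 (E-1), 988 (E-2), 988 (G-2), 984 (E-3), 984 (F-1), 977 (F-2)
Next rejected bid: $974 (not a price — pay-as-bid).
Each winning unit pays its own bid.
Revenue = 997 + 990 + 988 + 988 + 984 + 984 + 977 = $6,908.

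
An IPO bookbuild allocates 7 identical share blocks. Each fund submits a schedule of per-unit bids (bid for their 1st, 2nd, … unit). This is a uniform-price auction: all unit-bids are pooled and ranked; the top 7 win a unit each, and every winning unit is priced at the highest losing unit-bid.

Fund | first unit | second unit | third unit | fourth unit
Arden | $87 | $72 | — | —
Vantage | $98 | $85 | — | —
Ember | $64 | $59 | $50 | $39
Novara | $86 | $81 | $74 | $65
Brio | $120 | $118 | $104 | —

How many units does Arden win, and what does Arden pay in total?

Arden: 1 unit, pays $81

Pooled unit-bids ranked (top 7): 120 (Brio-1), 118 (Brio-2), 104 (Brio-3), 98 (Vantage-1), 87 (Arden-1), 86 (Novara-1), 85 (Vantage-2)
The (k+1)-th unit-bid is $81.
Arden wins 1 unit(s) at $81 each.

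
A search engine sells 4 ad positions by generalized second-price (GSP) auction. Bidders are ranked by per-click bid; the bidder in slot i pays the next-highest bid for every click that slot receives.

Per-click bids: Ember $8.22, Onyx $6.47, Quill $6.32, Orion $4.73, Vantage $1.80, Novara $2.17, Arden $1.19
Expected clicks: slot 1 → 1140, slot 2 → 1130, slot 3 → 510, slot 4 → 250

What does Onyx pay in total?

Sorting advertisers: $8.22 (Ember) > $6.47 (Onyx) > $6.32 (Quill) > $4.73 (Orion) > $2.17 (Novara) > …
Onyx holds slot 2 → pays next bid $6.32 × 1130 clicks = $7141.60.

Onyx pays $7141.60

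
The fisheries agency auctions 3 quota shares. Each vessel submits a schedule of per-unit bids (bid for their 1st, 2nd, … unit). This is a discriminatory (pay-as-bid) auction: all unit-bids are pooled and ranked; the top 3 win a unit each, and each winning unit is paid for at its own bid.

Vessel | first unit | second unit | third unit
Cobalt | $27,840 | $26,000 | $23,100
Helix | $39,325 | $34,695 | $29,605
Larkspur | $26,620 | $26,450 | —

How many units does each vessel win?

Merging the schedules and taking the best 3: 39,325 (Helix-1), 34,695 (Helix-2), 29,605 (Helix-3)
Next rejected bid: $27,840 (not a price — pay-as-bid).
Allocation: Helix 3.

Helix 3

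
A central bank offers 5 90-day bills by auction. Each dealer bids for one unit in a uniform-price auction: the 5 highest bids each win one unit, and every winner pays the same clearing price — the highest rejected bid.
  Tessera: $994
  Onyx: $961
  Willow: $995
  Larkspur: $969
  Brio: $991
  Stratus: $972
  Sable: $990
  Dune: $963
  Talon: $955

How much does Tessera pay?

Tessera pays $969

Ordering the bids: 995 (Willow), 994 (Tessera), 991 (Brio), 990 (Sable), 972 (Stratus), 969 (Larkspur), 963 (Dune), …
The 5 highest are Willow, Tessera, Brio, Sable, Stratus.
Clearing price = highest rejected bid = $969.
Tessera wins → pays $969.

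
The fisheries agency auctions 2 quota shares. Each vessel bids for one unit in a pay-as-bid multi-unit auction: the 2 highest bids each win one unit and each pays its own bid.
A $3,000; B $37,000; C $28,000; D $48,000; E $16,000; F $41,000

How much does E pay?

E pays $0

Sorting: 48,000 (D), 41,000 (F), 37,000 (B), 28,000 (C), …
The 2 highest are D, F.
E does not win → $0.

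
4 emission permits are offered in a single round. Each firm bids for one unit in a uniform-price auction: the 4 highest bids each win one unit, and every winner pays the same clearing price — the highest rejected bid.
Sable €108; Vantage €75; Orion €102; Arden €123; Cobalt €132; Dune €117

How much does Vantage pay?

Vantage pays €0

Sorting: 132 (Cobalt), 123 (Arden), 117 (Dune), 108 (Sable), 102 (Orion), 75 (Vantage)
The 4 highest are Cobalt, Arden, Dune, Sable.
Highest unsuccessful bid: €102 → clearing price.
Vantage does not win → pays €0.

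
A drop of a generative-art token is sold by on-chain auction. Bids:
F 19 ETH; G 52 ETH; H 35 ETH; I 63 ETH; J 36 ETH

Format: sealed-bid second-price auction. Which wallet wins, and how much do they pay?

I pays 52 ETH

Bids ranked: 63 (I) > 52 (G) > 36 (J) > 35 (H) > 19 (F)
I is highest; pays the second-highest bid, 52 ETH.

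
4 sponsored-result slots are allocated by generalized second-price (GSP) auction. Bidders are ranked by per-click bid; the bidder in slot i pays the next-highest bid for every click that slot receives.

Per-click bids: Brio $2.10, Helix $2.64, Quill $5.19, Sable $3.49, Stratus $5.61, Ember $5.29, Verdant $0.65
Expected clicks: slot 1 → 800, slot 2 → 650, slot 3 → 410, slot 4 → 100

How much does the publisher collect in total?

Ranked by bid: $5.61 (Stratus) > $5.29 (Ember) > $5.19 (Quill) > $3.49 (Sable) > $2.64 (Helix) > …
Slot 1: Stratus pays $5.29 × 800 = $4232.00
Slot 2: Ember pays $5.19 × 650 = $3373.50
Slot 3: Quill pays $3.49 × 410 = $1430.90
Slot 4: Sable pays $2.64 × 100 = $264.00
Total = $9300.40

Total revenue: $9300.40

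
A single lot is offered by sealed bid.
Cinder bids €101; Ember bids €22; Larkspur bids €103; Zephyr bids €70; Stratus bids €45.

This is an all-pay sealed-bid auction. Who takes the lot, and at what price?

All-pay sealed-bid auction: the highest bidder wins the item, but every bidder pays their own bid.
Sorting bids: 103 (Larkspur) > 101 (Cinder) > 70 (Zephyr) > 45 (Stratus) > 22 (Ember)
Larkspur wins with the top bid; all bids are sunk regardless.

Larkspur pays €103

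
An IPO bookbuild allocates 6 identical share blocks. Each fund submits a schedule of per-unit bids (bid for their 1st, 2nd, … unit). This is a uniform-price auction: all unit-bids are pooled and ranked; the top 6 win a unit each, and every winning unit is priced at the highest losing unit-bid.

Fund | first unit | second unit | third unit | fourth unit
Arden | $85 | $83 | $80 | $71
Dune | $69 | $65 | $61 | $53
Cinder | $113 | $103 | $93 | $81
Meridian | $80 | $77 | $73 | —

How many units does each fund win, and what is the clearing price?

Arden 2, Cinder 4; clearing price $80

Pooled unit-bids ranked (top 6): 113 (Cinder-1), 103 (Cinder-2), 93 (Cinder-3), 85 (Arden-1), 83 (Arden-2), 81 (Cinder-4)
Highest rejected unit-bid = $80.
Allocation: Arden 2, Cinder 4.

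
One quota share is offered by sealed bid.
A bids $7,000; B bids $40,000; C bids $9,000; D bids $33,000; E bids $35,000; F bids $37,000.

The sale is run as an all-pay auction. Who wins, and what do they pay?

B pays $40,000

All-pay auction: the highest bidder wins the item, but every bidder pays their own bid.
Bids in order: 40,000 (B) > 37,000 (F) > 35,000 (E) > 33,000 (D) > 9,000 (C) > 7,000 (A)
B wins with the top bid; all bids are sunk regardless.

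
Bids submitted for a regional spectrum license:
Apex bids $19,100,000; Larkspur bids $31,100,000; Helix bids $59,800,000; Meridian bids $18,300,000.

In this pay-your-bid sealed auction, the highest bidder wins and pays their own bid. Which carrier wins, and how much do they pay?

Rule: the highest bidder wins and pays their own bid.
Sorting bids: 59,800,000 (Helix) > 31,100,000 (Larkspur) > 19,100,000 (Apex) > 18,300,000 (Meridian)
Helix has the highest bid and pays exactly that: $59,800,000.

Helix pays $59,800,000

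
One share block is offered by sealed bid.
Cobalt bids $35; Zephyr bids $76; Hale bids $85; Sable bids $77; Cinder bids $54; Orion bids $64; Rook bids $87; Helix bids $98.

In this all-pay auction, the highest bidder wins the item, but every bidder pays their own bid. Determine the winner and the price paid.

Helix pays $98

Sorting bids: 98 (Helix) > 87 (Rook) > 85 (Hale) > 77 (Sable) > 76 (Zephyr) > 64 (Orion) > …
Helix is highest and takes the item; every bidder forfeits their bid.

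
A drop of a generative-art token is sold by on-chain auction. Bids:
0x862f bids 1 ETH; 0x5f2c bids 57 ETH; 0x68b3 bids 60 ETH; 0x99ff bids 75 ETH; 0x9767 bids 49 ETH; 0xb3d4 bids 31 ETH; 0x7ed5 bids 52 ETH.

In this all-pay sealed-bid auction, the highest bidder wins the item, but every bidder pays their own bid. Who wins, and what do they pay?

Rule: the highest bidder wins the item, but every bidder pays their own bid.
Sorting bids: 75 (0x99ff) > 60 (0x68b3) > 57 (0x5f2c) > 52 (0x7ed5) > 49 (0x9767) > 31 (0xb3d4) > …
0x99ff is highest and takes the item; every bidder forfeits their bid.

0x99ff pays 75 ETH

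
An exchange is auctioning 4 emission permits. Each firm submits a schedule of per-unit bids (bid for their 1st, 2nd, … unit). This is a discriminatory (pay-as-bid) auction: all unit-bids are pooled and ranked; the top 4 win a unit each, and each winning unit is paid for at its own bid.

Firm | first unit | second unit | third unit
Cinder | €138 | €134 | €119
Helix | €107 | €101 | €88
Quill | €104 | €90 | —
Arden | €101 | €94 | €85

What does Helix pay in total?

Helix pays €107

Pooled unit-bids ranked (top 4): 138 (Cinder-1), 134 (Cinder-2), 119 (Cinder-3), 107 (Helix-1)
Next rejected bid: €104 (not a price — pay-as-bid).
Helix's winning unit-bids: 107 = €107.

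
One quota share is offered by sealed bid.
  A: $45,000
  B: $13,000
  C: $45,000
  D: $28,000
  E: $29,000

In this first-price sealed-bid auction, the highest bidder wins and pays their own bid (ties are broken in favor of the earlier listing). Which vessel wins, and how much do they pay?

A pays $45,000

First-price sealed-bid auction: the highest bidder wins and pays their own bid.
Bids ranked: 45,000 (A) > 45,000 (C) > 29,000 (E) > 28,000 (D) > 13,000 (B)
Tie at $45,000 → A wins by tie-break.
A has the highest bid and pays exactly that: $45,000.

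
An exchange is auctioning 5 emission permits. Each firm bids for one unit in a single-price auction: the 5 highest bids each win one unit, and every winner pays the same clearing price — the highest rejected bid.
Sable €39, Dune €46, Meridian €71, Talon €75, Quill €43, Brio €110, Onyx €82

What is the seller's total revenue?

Sorting: 110 (Brio), 82 (Onyx), 75 (Talon), 71 (Meridian), 46 (Dune), 43 (Quill), 39 (Sable)
The 5 highest are Brio, Onyx, Talon, Meridian, Dune.
Highest unsuccessful bid: €43 → clearing price.
Total revenue = 5 × €43 = €215.

Total revenue: €215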